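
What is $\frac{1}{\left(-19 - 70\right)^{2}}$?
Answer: $\frac{1}{7921} \approx 0.00012625$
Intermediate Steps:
$\frac{1}{\left(-19 - 70\right)^{2}} = \frac{1}{\left(-89\right)^{2}} = \frac{1}{7921}$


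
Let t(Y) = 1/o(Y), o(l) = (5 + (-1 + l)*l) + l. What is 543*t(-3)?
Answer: 543/14 ≈ 38.786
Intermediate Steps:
o(l) = 5 + l + l*(-1 + l) (o(l) = (5 + l*(-1 + l)) + l = 5 + l + l*(-1 + l))
t(Y) = 1/(5 + Y**2)
543*t(-3) = 543/(5 + (-3)**2) = 543/(5 + 9) = 543/14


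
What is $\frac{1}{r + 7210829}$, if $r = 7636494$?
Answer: $\frac{1}{14847323} \approx 6.7352 \cdot 10^{-8}$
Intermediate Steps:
$\frac{1}{r + 7210829} = \frac{1}{7636494 + 7210829} = \frac{1}{14847323}$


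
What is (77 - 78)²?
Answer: 1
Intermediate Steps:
(77 - 78)² = (-1)² = 1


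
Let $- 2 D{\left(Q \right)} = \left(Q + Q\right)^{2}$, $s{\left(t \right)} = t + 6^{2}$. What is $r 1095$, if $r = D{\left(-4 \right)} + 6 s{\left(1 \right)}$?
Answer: $208050$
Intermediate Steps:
$s{\left(t \right)} = 36 + t$ ($s{\left(t \right)} = t + 36 = 36 + t$)
$D{\left(Q \right)} = - 2 Q^{2}$ ($D{\left(Q \right)} = - \frac{\left(Q + Q\right)^{2}}{2} = - \frac{\left(2 Q\right)^{2}}{2} = - \frac{4 Q^{2}}{2} = - 2 Q^{2}$)
$r = 190$ ($r = - 2 \left(-4\right)^{2} + 6 \left(36 + 1\right) = \left(-2\right) 16 + 6 \cdot 37 = -32 + 222 = 190$)
$r 1095 = 190 \cdot 1095 = 208050$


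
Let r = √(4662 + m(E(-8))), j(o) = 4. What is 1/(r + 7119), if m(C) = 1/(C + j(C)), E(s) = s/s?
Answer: 35595/253377494 - √116555/253377494 ≈ 0.00013913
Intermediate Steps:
E(s) = 1
m(C) = 1/(4 + C) (m(C) = 1/(C + 4) = 1/(4 + C))
r = √116555/5 (r = √(4662 + 1/(4 + 1)) = √(4662 + 1/5) = √(4662 + ⅕) = √(23311/5) = √116555/5 ≈ 68.280)
1/(r + 7119) = 1/(√116555/5 + 7119) = 1/(7119 + √116555/5)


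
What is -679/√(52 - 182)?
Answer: 679*I*√130/130 ≈ 59.552*I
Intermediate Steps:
-679/√(52 - 182) = -679*(-I*√130/130) = -(-679)*I*√130/130 = 679*I*√130/130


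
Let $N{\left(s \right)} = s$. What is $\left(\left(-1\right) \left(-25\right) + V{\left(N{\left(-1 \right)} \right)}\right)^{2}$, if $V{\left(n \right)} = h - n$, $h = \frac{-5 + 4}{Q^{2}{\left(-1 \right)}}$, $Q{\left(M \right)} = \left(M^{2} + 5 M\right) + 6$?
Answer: $\frac{10609}{16} \approx 663.06$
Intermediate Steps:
$Q{\left(M \right)} = 6 + M^{2} + 5 M$
$h = - \frac{1}{4}$ ($h = \frac{-5 + 4}{\left(6 + \left(-1\right)^{2} + 5 \left(-1\right)\right)^{2}} = - \frac{1}{\left(6 + 1 - 5\right)^{2}} = - \frac{1}{2^{2}} = - \frac{1}{4} \approx -0.25$)
$V{\left(n \right)} = - \frac{1}{4} - n$
$\left(\left(-1\right) \left(-25\right) + V{\left(N{\left(-1 \right)} \right)}\right)^{2} = \left(\left(-1\right) \left(-25\right) - - \frac{3}{4}\right)^{2} = \left(25 + \left(- \frac{1}{4} + 1\right)\right)^{2} = \left(25 + \frac{3}{4}\right)^{2} = \left(\frac{103}{4}\right)^{2} = \frac{10609}{16}$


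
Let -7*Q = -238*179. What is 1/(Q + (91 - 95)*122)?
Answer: 1/5598 ≈ 0.00017864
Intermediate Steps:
Q = 6086 (Q = -(-34)*179 = -1/7*(-42602) = 6086)
1/(Q + (91 - 95)*122) = 1/(6086 + (91 - 95)*122) = 1/(6086 - 4*122) = 1/(6086 - 488) = 1/5598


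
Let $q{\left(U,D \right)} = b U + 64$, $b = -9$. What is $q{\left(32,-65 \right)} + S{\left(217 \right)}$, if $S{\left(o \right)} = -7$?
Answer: $-231$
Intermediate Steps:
$q{\left(U,D \right)} = 64 - 9 U$ ($q{\left(U,D \right)} = - 9 U + 64 = 64 - 9 U$)
$q{\left(32,-65 \right)} + S{\left(217 \right)} = \left(64 - 288\right) - 7 = -224 - 7 = -231$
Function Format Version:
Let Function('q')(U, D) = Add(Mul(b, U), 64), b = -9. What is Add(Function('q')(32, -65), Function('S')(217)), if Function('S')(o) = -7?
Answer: -231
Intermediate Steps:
Function('q')(U, D) = Add(64, Mul(-9, U)) (Function('q')(U, D) = Add(Mul(-9, U), 64) = Add(64, Mul(-9, U)))
Add(Function('q')(32, -65), Function('S')(217)) = Add(Add(64, Mul(-9, 32)), -7) = Add(Add(64, -288), -7) = Add(-224, -7) = -231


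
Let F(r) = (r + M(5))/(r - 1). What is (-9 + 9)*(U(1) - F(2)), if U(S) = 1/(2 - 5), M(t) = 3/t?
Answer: 0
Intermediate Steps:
U(S) = -1/3 (U(S) = 1/(-3) = -1/3)
F(r) = (3/5 + r)/(-1 + r) (F(r) = (r + 3/5)/(r - 1) = (r + 3*(1/5))/(-1 + r) = (r + 3/5)/(-1 + r) = (3/5 + r)/(-1 + r))
(-9 + 9)*(U(1) - F(2)) = (-9 + 9)*(-1/3 - (3/5 + 2)/(-1 + 2)) = 0*(-1/3 - 13/(1*5)) = 0*(-1/3 - 13/5) = 0*(-44/15) = 0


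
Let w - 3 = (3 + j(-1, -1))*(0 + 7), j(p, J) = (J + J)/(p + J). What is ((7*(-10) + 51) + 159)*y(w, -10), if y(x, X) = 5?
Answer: 700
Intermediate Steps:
j(p, J) = 2*J/(J + p) (j(p, J) = (2*J)/(J + p) = 2*J/(J + p))
w = 31 (w = 3 + (3 + 2*(-1)/(-1 - 1))*(0 + 7) = 3 + (3 + 2*(-1)/(-2))*7 = 3 + (3 + 2*(-1)*(-½))*7 = 3 + (3 + 1)*7 = 3 + 4*7 = 3 + 28 = 31)
((7*(-10) + 51) + 159)*y(w, -10) = ((7*(-10) + 51) + 159)*5 = ((-70 + 51) + 159)*5 = (-19 + 159)*5 = 140*5 = 700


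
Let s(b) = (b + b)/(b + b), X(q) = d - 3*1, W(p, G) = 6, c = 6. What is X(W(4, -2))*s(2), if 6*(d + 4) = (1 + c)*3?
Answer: -7/2 ≈ -3.5000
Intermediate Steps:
d = -½ (d = -4 + ((1 + 6)*3)/6 = -4 + (7*3)/6 = -4 + (⅙)*21 = -4 + 7/2 = -½ ≈ -0.50000)
X(q) = -7/2 (X(q) = -½ - 3*1 = -½ - 3 = -7/2)
s(b) = 1 (s(b) = (2*b)/((2*b)) = (2*b)*(1/(2*b)) = 1)
X(W(4, -2))*s(2) = -7/2*1 = -7/2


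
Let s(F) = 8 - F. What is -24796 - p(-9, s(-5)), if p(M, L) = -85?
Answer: -24711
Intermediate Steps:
-24796 - p(-9, s(-5)) = -24796 - 1*(-85) = -24796 + 85 = -24711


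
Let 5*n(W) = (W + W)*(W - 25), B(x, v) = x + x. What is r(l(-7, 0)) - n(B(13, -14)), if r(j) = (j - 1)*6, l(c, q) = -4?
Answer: -202/5 ≈ -40.400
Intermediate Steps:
B(x, v) = 2*x
r(j) = -6 + 6*j (r(j) = (-1 + j)*6 = -6 + 6*j)
n(W) = 2*W*(-25 + W)/5 (n(W) = ((W + W)*(W - 25))/5 = ((2*W)*(-25 + W))/5 = (2*W*(-25 + W))/5 = 2*W*(-25 + W)/5)
r(l(-7, 0)) - n(B(13, -14)) = (-6 + 6*(-4)) - 2*2*13*(-25 + 2*13)/5 = (-6 - 24) - 2*26*(-25 + 26)/5 = -30 - 2*26/5 = -30 - 1*52/5 = -30 - 52/5 = -202/5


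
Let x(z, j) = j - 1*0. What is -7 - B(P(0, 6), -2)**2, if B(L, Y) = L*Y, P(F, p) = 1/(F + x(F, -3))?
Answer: -67/9 ≈ -7.4444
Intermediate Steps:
x(z, j) = j (x(z, j) = j + 0 = j)
P(F, p) = 1/(-3 + F) (P(F, p) = 1/(F - 3) = 1/(-3 + F))
-7 - B(P(0, 6), -2)**2 = -7 - (-2/(-3 + 0))**2 = -7 - (-2/(-3))**2 = -7 - (-1/3*(-2))**2 = -7 - (2/3)**2 = -7 - 1*4/9 = -7 - 4/9 = -67/9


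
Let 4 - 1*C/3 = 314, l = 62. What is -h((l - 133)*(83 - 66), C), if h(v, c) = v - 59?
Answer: 1266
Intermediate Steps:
C = -930 (C = 12 - 3*314 = 12 - 942 = -930)
h(v, c) = -59 + v
-h((l - 133)*(83 - 66), C) = -(-59 + (62 - 133)*(83 - 66)) = -(-59 - 71*17) = -(-59 - 1207) = -1*(-1266) = 1266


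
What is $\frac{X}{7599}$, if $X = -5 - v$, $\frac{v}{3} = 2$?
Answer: $- \frac{11}{7599} \approx -0.0014476$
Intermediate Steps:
$v = 6$ ($v = 3 \cdot 2 = 6$)
$X = -11$ ($X = -5 - 6 = -11$)
$\frac{X}{7599} = - \frac{11}{7599}$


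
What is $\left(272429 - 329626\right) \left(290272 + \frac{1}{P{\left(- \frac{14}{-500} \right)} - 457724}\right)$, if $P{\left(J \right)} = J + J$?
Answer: $- \frac{949930955236389287}{57215493} \approx -1.6603 \cdot 10^{10}$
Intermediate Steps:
$P{\left(J \right)} = 2 J$
$\left(272429 - 329626\right) \left(290272 + \frac{1}{P{\left(- \frac{14}{-500} \right)} - 457724}\right) = \left(272429 - 329626\right) \left(290272 + \frac{1}{2 \left(- \frac{14}{-500}\right) - 457724}\right) = - 57197 \left(290272 + \frac{1}{2 \left(\left(-14\right) \left(- \frac{1}{500}\right)\right) - 457724}\right) = - 57197 \left(290272 + \frac{1}{2 \cdot \frac{7}{250} - 457724}\right) = - 57197 \left(290272 + \frac{1}{\frac{7}{125} - 457724}\right) = - 57197 \left(290272 + \frac{1}{- \frac{57215493}{125}}\right) = - 57197 \left(290272 - \frac{125}{57215493}\right) = \left(-57197\right) \frac{16608055583971}{57215493} = - \frac{949930955236389287}{57215493}$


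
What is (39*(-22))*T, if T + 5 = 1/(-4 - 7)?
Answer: 4368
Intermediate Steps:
T = -56/11 (T = -5 + 1/(-4 - 7) = -5 + 1/(-11) = -5 - 1/11 = -56/11 ≈ -5.0909)
(39*(-22))*T = (39*(-22))*(-56/11) = -858*(-56/11) = 4368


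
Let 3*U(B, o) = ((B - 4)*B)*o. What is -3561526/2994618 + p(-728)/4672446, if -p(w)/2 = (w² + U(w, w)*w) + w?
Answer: -46988264370671215/1166015907969 ≈ -40298.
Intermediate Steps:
U(B, o) = B*o*(-4 + B)/3 (U(B, o) = (((B - 4)*B)*o)/3 = (((-4 + B)*B)*o)/3 = ((B*(-4 + B))*o)/3 = (B*o*(-4 + B))/3 = B*o*(-4 + B)/3)
p(w) = -2*w - 2*w² - 2*w³*(-4 + w)/3 (p(w) = -2*((w² + (w*w*(-4 + w)/3)*w) + w) = -2*((w² + (w²*(-4 + w)/3)*w) + w) = -2*((w² + w³*(-4 + w)/3) + w) = -2*(w + w² + w³*(-4 + w)/3) = -2*w - 2*w² - 2*w³*(-4 + w)/3)
-3561526/2994618 + p(-728)/4672446 = -3561526/2994618 - ⅔*(-728)*(3 + 3*(-728) + (-728)²*(-4 - 728))/4672446 = -3561526*1/2994618 - ⅔*(-728)*(3 - 2184 + 529984*(-732))*(1/4672446) = -1780763/1497309 - ⅔*(-728)*(3 - 2184 - 387948288)*(1/4672446) = -1780763/1497309 - ⅔*(-728)*(-387950469)*(1/4672446) = -1780763/1497309 - 188285294288*1/4672446 = -1780763/1497309 - 94142647144/2336223 = -46988264370671215/1166015907969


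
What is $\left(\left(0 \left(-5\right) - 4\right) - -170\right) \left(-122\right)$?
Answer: $-20252$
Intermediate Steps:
$\left(\left(0 \left(-5\right) - 4\right) - -170\right) \left(-122\right) = \left(\left(0 - 4\right) + 170\right) \left(-122\right) = \left(-4 + 170\right) \left(-122\right) = 166 \left(-122\right) = -20252$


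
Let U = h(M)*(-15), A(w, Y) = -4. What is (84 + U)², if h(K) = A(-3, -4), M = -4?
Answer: 20736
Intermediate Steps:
h(K) = -4
U = 60 (U = -4*(-15) = 60)
(84 + U)² = (84 + 60)² = 144² = 20736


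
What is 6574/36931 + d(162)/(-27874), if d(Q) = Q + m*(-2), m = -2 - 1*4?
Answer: 88408841/514707347 ≈ 0.17177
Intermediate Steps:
m = -6 (m = -2 - 4 = -6)
d(Q) = 12 + Q (d(Q) = Q - 6*(-2) = Q + 12 = 12 + Q)
6574/36931 + d(162)/(-27874) = 6574/36931 + (12 + 162)/(-27874) = 6574*(1/36931) + 174*(-1/27874) = 6574/36931 - 87/13937 = 88408841/514707347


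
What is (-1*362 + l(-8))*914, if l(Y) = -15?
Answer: -344578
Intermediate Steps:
(-1*362 + l(-8))*914 = (-1*362 - 15)*914 = (-362 - 15)*914 = -377*914 = -344578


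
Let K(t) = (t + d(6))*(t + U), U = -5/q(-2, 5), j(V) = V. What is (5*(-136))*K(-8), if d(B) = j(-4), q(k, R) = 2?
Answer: -85680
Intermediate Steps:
d(B) = -4
U = -5/2 ≈ -2.5000
K(t) = (-4 + t)*(-5/2 + t) (K(t) = (t - 4)*(t - 5/2) = (-4 + t)*(-5/2 + t))
(5*(-136))*K(-8) = (5*(-136))*(10 + (-8)² - 13/2*(-8)) = -680*(10 + 64 + 52) = -680*126 = -85680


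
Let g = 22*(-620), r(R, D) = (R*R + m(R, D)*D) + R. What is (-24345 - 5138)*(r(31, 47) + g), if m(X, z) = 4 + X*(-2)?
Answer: 453271642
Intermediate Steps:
m(X, z) = 4 - 2*X
r(R, D) = R + R**2 + D*(4 - 2*R) (r(R, D) = (R*R + (4 - 2*R)*D) + R = (R**2 + D*(4 - 2*R)) + R = R + R**2 + D*(4 - 2*R))
g = -13640
(-24345 - 5138)*(r(31, 47) + g) = (-24345 - 5138)*((31 + 31**2 - 2*47*(-2 + 31)) - 13640) = -29483*((31 + 961 - 2*47*29) - 13640) = -29483*((31 + 961 - 2726) - 13640) = -29483*(-1734 - 13640) = -29483*(-15374) = 453271642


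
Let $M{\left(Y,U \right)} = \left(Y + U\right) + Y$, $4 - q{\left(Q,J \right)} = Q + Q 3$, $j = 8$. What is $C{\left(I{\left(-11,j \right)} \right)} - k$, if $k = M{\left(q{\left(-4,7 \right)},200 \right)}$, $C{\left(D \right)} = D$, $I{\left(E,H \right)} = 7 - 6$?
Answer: $-239$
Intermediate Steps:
$I{\left(E,H \right)} = 1$
$q{\left(Q,J \right)} = 4 - 4 Q$ ($q{\left(Q,J \right)} = 4 - \left(Q + Q 3\right) = 4 - \left(Q + 3 Q\right) = 4 - 4 Q$)
$M{\left(Y,U \right)} = U + 2 Y$ ($M{\left(Y,U \right)} = \left(U + Y\right) + Y = U + 2 Y$)
$k = 240$ ($k = 200 + 2 \left(4 - -16\right) = 200 + 2 \left(4 + 16\right) = 200 + 2 \cdot 20 = 200 + 40 = 240$)
$C{\left(I{\left(-11,j \right)} \right)} - k = 1 - 240 = -239$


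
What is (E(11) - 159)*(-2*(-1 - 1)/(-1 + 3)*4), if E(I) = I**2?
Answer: -304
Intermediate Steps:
(E(11) - 159)*(-2*(-1 - 1)/(-1 + 3)*4) = (11**2 - 159)*(-2*(-1 - 1)/(-1 + 3)*4) = (121 - 159)*(-(-4)/2*4) = -38*(-(-4)/2)*4 = -38*(-2*(-1))*4 = -76*4 = -38*8 = -304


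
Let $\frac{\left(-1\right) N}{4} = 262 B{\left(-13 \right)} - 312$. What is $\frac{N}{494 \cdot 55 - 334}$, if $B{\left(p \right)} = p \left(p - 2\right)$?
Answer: $- \frac{50778}{6709} \approx -7.5686$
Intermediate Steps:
$B{\left(p \right)} = p \left(-2 + p\right)$
$N = -203112$ ($N = - 4 \left(262 \left(- 13 \left(-2 - 13\right)\right) - 312\right) = - 4 \left(262 \left(\left(-13\right) \left(-15\right)\right) - 312\right) = - 4 \left(262 \cdot 195 - 312\right) = - 4 \left(51090 - 312\right) = \left(-4\right) 50778 = -203112$)
$\frac{N}{494 \cdot 55 - 334} = - \frac{203112}{494 \cdot 55 - 334} = - \frac{203112}{27170 - 334} = - \frac{203112}{26836} = \left(-203112\right) \frac{1}{26836} = - \frac{50778}{6709}$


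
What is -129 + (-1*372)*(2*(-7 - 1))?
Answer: 5823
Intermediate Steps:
-129 + (-1*372)*(2*(-7 - 1)) = -129 - 744*(-8) = -129 - 372*(-16) = -129 + 5952 = 5823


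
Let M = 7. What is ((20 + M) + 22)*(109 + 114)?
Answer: 10927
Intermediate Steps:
((20 + M) + 22)*(109 + 114) = ((20 + 7) + 22)*(109 + 114) = (27 + 22)*223 = 49*223 = 10927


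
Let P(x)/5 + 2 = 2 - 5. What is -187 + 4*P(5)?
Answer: -287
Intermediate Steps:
P(x) = -25 (P(x) = -10 + 5*(2 - 5) = -10 + 5*(-3) = -10 - 15 = -25)
-187 + 4*P(5) = -187 + 4*(-25) = -187 - 100 = -287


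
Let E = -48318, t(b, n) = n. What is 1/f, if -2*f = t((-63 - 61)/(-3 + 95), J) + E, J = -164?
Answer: 1/24241 ≈ 4.1252e-5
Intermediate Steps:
f = 24241 (f = -(-164 - 48318)/2 = -1/2*(-48482) = 24241)
1/f = 1/24241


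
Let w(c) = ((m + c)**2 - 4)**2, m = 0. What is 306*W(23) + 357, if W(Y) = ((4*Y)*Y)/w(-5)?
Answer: 89437/49 ≈ 1825.2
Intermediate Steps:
w(c) = (-4 + c**2)**2 (w(c) = ((0 + c)**2 - 4)**2 = (c**2 - 4)**2 = (-4 + c**2)**2)
W(Y) = 4*Y**2/441 (W(Y) = ((4*Y)*Y)/((-4 + (-5)**2)**2) = (4*Y**2)/((-4 + 25)**2) = (4*Y**2)/(21**2) = (4*Y**2)/441 = (4*Y**2)*(1/441) = 4*Y**2/441)
306*W(23) + 357 = 306*((4/441)*23**2) + 357 = 306*((4/441)*529) + 357 = 306*(2116/441) + 357 = 71944/49 + 357 = 89437/49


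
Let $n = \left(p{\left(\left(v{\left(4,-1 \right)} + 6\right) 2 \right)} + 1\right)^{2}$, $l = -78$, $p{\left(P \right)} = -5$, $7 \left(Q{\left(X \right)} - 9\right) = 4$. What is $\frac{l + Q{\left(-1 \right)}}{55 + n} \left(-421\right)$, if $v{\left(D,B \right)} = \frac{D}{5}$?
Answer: $\frac{201659}{497} \approx 405.75$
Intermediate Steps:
$v{\left(D,B \right)} = \frac{D}{5}$ ($v{\left(D,B \right)} = D \frac{1}{5} = \frac{D}{5}$)
$Q{\left(X \right)} = \frac{67}{7}$ ($Q{\left(X \right)} = 9 + \frac{1}{7} \cdot 4 = 9 + \frac{4}{7} = \frac{67}{7}$)
$n = 16$ ($n = \left(-5 + 1\right)^{2} = \left(-4\right)^{2} = 16$)
$\frac{l + Q{\left(-1 \right)}}{55 + n} \left(-421\right) = \frac{-78 + \frac{67}{7}}{55 + 16} \left(-421\right) = - \frac{479}{7 \cdot 71} \left(-421\right) = \left(- \frac{479}{7}\right) \frac{1}{71} \left(-421\right) = \left(- \frac{479}{497}\right) \left(-421\right) = \frac{201659}{497}$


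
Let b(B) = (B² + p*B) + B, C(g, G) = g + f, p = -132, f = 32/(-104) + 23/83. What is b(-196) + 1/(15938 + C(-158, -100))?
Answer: 1091268015083/17026587 ≈ 64092.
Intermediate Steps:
f = -33/1079 (f = 32*(-1/104) + 23*(1/83) = -4/13 + 23/83 = -33/1079 ≈ -0.030584)
C(g, G) = -33/1079 + g (C(g, G) = g - 33/1079 = -33/1079 + g)
b(B) = B² - 131*B (b(B) = (B² - 132*B) + B = B² - 131*B)
b(-196) + 1/(15938 + C(-158, -100)) = -196*(-131 - 196) + 1/(15938 + (-33/1079 - 158)) = -196*(-327) + 1/(15938 - 170515/1079) = 64092 + 1/(17026587/1079) = 64092 + 1079/17026587 = 1091268015083/17026587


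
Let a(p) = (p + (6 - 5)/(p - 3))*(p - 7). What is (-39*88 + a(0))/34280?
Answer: -10289/102840 ≈ -0.10005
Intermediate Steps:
a(p) = (-7 + p)*(p + 1/(-3 + p)) (a(p) = (p + 1/(-3 + p))*(-7 + p) = (-7 + p)*(p + 1/(-3 + p)))
(-39*88 + a(0))/34280 = (-39*88 + (-7 + 0³ - 10*0² + 22*0)/(-3 + 0))/34280 = (-3432 + (-7 + 0 - 10*0 + 0)/(-3))*(1/34280) = (-3432 - (-7 + 0 + 0 + 0)/3)*(1/34280) = (-3432 - ⅓*(-7))*(1/34280) = (-3432 + 7/3)*(1/34280) = -10289/3*1/34280 = -10289/102840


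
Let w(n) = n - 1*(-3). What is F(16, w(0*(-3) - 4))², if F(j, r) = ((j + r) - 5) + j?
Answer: 676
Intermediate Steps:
w(n) = 3 + n (w(n) = n + 3 = 3 + n)
F(j, r) = -5 + r + 2*j (F(j, r) = (-5 + j + r) + j = -5 + r + 2*j)
F(16, w(0*(-3) - 4))² = (-5 + (3 + (0*(-3) - 4)) + 2*16)² = (-5 + (3 + (0 - 4)) + 32)² = (-5 + (3 - 4) + 32)² = (-5 - 1 + 32)² = 26² = 676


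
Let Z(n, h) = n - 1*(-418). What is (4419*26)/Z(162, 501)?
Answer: 57447/290 ≈ 198.09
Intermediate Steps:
Z(n, h) = 418 + n (Z(n, h) = n + 418 = 418 + n)
(4419*26)/Z(162, 501) = (4419*26)/(418 + 162) = 114894/580 = 114894*(1/580) = 57447/290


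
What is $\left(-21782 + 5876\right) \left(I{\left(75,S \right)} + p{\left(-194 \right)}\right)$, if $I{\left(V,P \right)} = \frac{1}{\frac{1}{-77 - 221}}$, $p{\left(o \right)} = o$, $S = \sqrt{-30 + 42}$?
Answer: $7825752$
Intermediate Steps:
$S = 2 \sqrt{3}$ ($S = \sqrt{12} = 2 \sqrt{3} \approx 3.4641$)
$I{\left(V,P \right)} = -298$ ($I{\left(V,P \right)} = \frac{1}{\frac{1}{-298}} = \frac{1}{- \frac{1}{298}} = -298$)
$\left(-21782 + 5876\right) \left(I{\left(75,S \right)} + p{\left(-194 \right)}\right) = \left(-21782 + 5876\right) \left(-298 - 194\right) = \left(-15906\right) \left(-492\right) = 7825752$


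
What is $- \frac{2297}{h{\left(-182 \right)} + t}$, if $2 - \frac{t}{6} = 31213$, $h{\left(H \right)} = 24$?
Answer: $\frac{2297}{187242} \approx 0.012268$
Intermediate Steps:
$t = -187266$ ($t = 12 - 187278 = -187266$)
$- \frac{2297}{h{\left(-182 \right)} + t} = - \frac{2297}{24 - 187266} = - \frac{2297}{-187242} = \left(-2297\right) \left(- \frac{1}{187242}\right) = \frac{2297}{187242}$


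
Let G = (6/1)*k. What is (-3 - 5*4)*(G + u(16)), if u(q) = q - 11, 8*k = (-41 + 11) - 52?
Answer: 2599/2 ≈ 1299.5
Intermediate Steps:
k = -41/4 (k = ((-41 + 11) - 52)/8 = (-30 - 52)/8 = (⅛)*(-82) = -41/4 ≈ -10.250)
G = -123/2 (G = (6/1)*(-41/4) = (6*1)*(-41/4) = 6*(-41/4) = -123/2 ≈ -61.500)
u(q) = -11 + q
(-3 - 5*4)*(G + u(16)) = (-3 - 5*4)*(-123/2 + (-11 + 16)) = (-3 - 20)*(-123/2 + 5) = -23*(-113/2) = 2599/2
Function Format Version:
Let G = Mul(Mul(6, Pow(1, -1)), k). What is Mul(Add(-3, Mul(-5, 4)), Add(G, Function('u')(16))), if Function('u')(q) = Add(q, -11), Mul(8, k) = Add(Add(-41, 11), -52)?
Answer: Rational(2599, 2) ≈ 1299.5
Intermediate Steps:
k = Rational(-41, 4) (k = Mul(Rational(1, 8), Add(Add(-41, 11), -52)) = Mul(Rational(1, 8), Add(-30, -52)) = Mul(Rational(1, 8), -82) = Rational(-41, 4) ≈ -10.250)
G = Rational(-123, 2) (G = Mul(Mul(6, Pow(1, -1)), Rational(-41, 4)) = Mul(Mul(6, 1), Rational(-41, 4)) = Mul(6, Rational(-41, 4)) = Rational(-123, 2) ≈ -61.500)
Function('u')(q) = Add(-11, q)
Mul(Add(-3, Mul(-5, 4)), Add(G, Function('u')(16))) = Mul(Add(-3, Mul(-5, 4)), Add(Rational(-123, 2), Add(-11, 16))) = Mul(Add(-3, -20), Add(Rational(-123, 2), 5)) = Mul(-23, Rational(-113, 2)) = Rational(2599, 2)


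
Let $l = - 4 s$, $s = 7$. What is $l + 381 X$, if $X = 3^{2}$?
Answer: $3401$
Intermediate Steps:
$l = -28$ ($l = \left(-4\right) 7 = -28$)
$X = 9$
$l + 381 X = -28 + 381 \cdot 9 = -28 + 3429 = 3401$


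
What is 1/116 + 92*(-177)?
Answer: -1888943/116 ≈ -16284.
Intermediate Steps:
1/116 + 92*(-177) = 1/116 - 16284 = -1888943/116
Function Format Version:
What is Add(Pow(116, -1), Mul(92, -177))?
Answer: Rational(-1888943, 116) ≈ -16284.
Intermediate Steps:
Add(Pow(116, -1), Mul(92, -177)) = Add(Rational(1, 116), -16284) = Rational(-1888943, 116)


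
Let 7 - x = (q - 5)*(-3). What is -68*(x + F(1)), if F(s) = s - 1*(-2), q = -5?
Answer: 1360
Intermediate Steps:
F(s) = 2 + s (F(s) = s + 2 = 2 + s)
x = -23 (x = 7 - (-5 - 5)*(-3) = 7 - (-10)*(-3) = 7 - 1*30 = 7 - 30 = -23)
-68*(x + F(1)) = -68*(-23 + (2 + 1)) = -68*(-23 + 3) = -68*(-20) = 1360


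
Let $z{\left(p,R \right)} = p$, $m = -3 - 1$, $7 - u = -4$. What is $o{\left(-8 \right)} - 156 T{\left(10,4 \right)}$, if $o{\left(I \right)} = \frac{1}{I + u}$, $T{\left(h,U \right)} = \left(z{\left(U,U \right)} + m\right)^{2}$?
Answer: $\frac{1}{3} \approx 0.33333$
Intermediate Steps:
$u = 11$ ($u = 7 - -4 = 7 + 4 = 11$)
$m = -4$
$T{\left(h,U \right)} = \left(-4 + U\right)^{2}$ ($T{\left(h,U \right)} = \left(U - 4\right)^{2} = \left(-4 + U\right)^{2}$)
$o{\left(I \right)} = \frac{1}{11 + I}$ ($o{\left(I \right)} = \frac{1}{I + 11} = \frac{1}{11 + I}$)
$o{\left(-8 \right)} - 156 T{\left(10,4 \right)} = \frac{1}{11 - 8} - 156 \left(-4 + 4\right)^{2} = \frac{1}{3} - 156 \cdot 0^{2} = \frac{1}{3} - 0 = \frac{1}{3} + 0 = \frac{1}{3}$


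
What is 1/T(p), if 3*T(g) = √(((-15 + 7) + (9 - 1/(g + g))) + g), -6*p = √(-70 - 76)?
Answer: 3*√219/√(219 - 41*I*√146) ≈ 1.5985 + 1.0411*I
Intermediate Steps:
p = -I*√146/6 (p = -√(-70 - 76)/6 = -I*√146/6 ≈ -2.0138*I)
T(g) = √(1 + g - 1/(2*g))/3 (T(g) = √(((-15 + 7) + (9 - 1/(g + g))) + g)/3 = √((-8 + (9 - 1/(2*g))) + g)/3 = √((1 - 1/(2*g)) + g)/3 = √(1 + g - 1/(2*g))/3)
1/T(p) = 1/(√(4 - 2*3*I*√146/73 + 4*(-I*√146/6))/6) = 1/(√(4 - 6*I*√146/73 - 2*I*√146/3)/6) = 1/(√(4 - 164*I*√146/219)/6) = 6/√(4 - 164*I*√146/219)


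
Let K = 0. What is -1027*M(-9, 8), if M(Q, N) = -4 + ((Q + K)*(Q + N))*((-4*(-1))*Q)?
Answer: 336856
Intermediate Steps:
M(Q, N) = -4 + 4*Q**2*(N + Q) (M(Q, N) = -4 + ((Q + 0)*(Q + N))*((-4*(-1))*Q) = -4 + (Q*(N + Q))*(4*Q) = -4 + 4*Q**2*(N + Q))
-1027*M(-9, 8) = -1027*(-4 + 4*(-9)**3 + 4*8*(-9)**2) = -1027*(-4 + 4*(-729) + 4*8*81) = -1027*(-4 - 2916 + 2592) = -1027*(-328) = 336856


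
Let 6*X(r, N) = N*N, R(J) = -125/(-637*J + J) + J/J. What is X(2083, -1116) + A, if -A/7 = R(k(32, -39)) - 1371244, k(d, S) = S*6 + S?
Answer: 243234894833/24804 ≈ 9.8063e+6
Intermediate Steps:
k(d, S) = 7*S (k(d, S) = 6*S + S = 7*S)
R(J) = 1 + 125/(636*J) (R(J) = -125*(-1/(636*J)) + 1 = -(-125)/(636*J) + 1 = 125/(636*J) + 1 = 1 + 125/(636*J))
X(r, N) = N²/6 (X(r, N) = (N*N)/6 = N²/6)
A = 238086179729/24804 (A = -7*((125/636 + 7*(-39))/((7*(-39))) - 1371244) = -7*((125/636 - 273)/(-273) - 1371244) = -7*(-1/273*(-173503/636) - 1371244) = -7*(173503/173628 - 1371244) = -7*(-238086179729/173628) = 238086179729/24804 ≈ 9.5987e+6)
X(2083, -1116) + A = (⅙)*(-1116)² + 238086179729/24804 = (⅙)*1245456 + 238086179729/24804 = 207576 + 238086179729/24804 = 243234894833/24804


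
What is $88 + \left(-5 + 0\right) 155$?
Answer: $-687$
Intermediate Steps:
$88 + \left(-5 + 0\right) 155 = 88 - 775 = -687$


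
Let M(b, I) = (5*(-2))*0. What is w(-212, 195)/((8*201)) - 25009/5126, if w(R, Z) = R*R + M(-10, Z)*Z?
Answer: 23771059/1030326 ≈ 23.071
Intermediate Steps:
M(b, I) = 0 (M(b, I) = -10*0 = 0)
w(R, Z) = R² (w(R, Z) = R*R + 0*Z = R² + 0 = R²)
w(-212, 195)/((8*201)) - 25009/5126 = (-212)²/((8*201)) - 25009/5126 = 44944/1608 - 25009*1/5126 = 44944*(1/1608) - 25009/5126 = 5618/201 - 25009/5126 = 23771059/1030326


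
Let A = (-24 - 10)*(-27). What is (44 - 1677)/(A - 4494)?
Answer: 1633/3576 ≈ 0.45666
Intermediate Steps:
A = 918 (A = -34*(-27) = 918)
(44 - 1677)/(A - 4494) = (44 - 1677)/(918 - 4494) = -1633/(-3576) = -1633*(-1/3576) = 1633/3576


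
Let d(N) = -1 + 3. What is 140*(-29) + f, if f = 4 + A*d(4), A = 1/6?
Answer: -12167/3 ≈ -4055.7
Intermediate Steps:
d(N) = 2
A = 1/6 (A = 1*(1/6) = 1/6 ≈ 0.16667)
f = 13/3 (f = 4 + (1/6)*2 = 4 + 1/3 = 13/3 ≈ 4.3333)
140*(-29) + f = 140*(-29) + 13/3 = -4060 + 13/3 = -12167/3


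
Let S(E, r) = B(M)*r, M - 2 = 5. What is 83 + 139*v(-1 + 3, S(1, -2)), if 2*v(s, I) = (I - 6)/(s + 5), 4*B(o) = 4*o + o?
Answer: -4209/28 ≈ -150.32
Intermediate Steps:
M = 7 (M = 2 + 5 = 7)
B(o) = 5*o/4 (B(o) = (4*o + o)/4 = (5*o)/4 = 5*o/4)
S(E, r) = 35*r/4 (S(E, r) = ((5/4)*7)*r = 35*r/4)
v(s, I) = (-6 + I)/(2*(5 + s)) (v(s, I) = ((I - 6)/(s + 5))/2 = ((-6 + I)/(5 + s))/2 = (-6 + I)/(2*(5 + s)))
83 + 139*v(-1 + 3, S(1, -2)) = 83 + 139*((-6 + (35/4)*(-2))/(2*(5 + (-1 + 3)))) = 83 + 139*((-6 - 35/2)/(2*(5 + 2))) = 83 + 139*((1/2)*(-47/2)/7) = 83 + 139*((1/2)*(1/7)*(-47/2)) = 83 + 139*(-47/28) = 83 - 6533/28 = -4209/28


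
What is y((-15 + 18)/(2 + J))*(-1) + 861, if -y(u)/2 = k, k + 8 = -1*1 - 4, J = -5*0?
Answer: 835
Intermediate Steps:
J = 0
k = -13 (k = -8 + (-1*1 - 4) = -8 + (-1 - 4) = -8 - 5 = -13)
y(u) = 26 (y(u) = -2*(-13) = 26)
y((-15 + 18)/(2 + J))*(-1) + 861 = 26*(-1) + 861 = -26 + 861 = 835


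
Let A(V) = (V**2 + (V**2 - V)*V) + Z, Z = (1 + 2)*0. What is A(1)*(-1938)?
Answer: -1938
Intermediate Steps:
Z = 0 (Z = 3*0 = 0)
A(V) = V**2 + V*(V**2 - V) (A(V) = (V**2 + (V**2 - V)*V) + 0 = (V**2 + V*(V**2 - V)) + 0 = V**2 + V*(V**2 - V))
A(1)*(-1938) = 1**3*(-1938) = 1*(-1938) = -1938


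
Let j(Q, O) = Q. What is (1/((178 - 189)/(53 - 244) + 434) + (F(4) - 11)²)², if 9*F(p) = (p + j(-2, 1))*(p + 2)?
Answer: 540172342425664/61859151225 ≈ 8732.3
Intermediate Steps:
F(p) = (-2 + p)*(2 + p)/9 (F(p) = ((p - 2)*(p + 2))/9 = ((-2 + p)*(2 + p))/9 = (-2 + p)*(2 + p)/9)
(1/((178 - 189)/(53 - 244) + 434) + (F(4) - 11)²)² = (1/((178 - 189)/(53 - 244) + 434) + ((-4/9 + (⅑)*4²) - 11)²)² = (1/(-11/(-191) + 434) + ((-4/9 + (⅑)*16) - 11)²)² = (1/(-11*(-1/191) + 434) + ((-4/9 + 16/9) - 11)²)² = (1/(11/191 + 434) + (4/3 - 11)²)² = (1/(82905/191) + (-29/3)²)² = (191/82905 + 841/9)² = (23241608/248715)² = 540172342425664/61859151225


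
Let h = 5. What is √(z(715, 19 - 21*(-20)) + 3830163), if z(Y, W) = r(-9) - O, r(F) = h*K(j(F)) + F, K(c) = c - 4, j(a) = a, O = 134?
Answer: √3829955 ≈ 1957.0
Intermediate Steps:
K(c) = -4 + c
r(F) = -20 + 6*F (r(F) = 5*(-4 + F) + F = (-20 + 5*F) + F = -20 + 6*F)
z(Y, W) = -208 (z(Y, W) = (-20 + 6*(-9)) - 1*134 = (-20 - 54) - 134 = -74 - 134 = -208)
√(z(715, 19 - 21*(-20)) + 3830163) = √(-208 + 3830163) = √3829955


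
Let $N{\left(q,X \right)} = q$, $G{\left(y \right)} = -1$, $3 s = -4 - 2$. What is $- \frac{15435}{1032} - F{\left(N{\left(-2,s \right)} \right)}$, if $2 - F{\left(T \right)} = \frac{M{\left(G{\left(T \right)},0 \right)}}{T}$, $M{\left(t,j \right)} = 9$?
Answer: $- \frac{7381}{344} \approx -21.456$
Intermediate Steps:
$s = -2$ ($s = \frac{-4 - 2}{3} = \frac{1}{3} \left(-6\right) = -2$)
$F{\left(T \right)} = 2 - \frac{9}{T}$
$- \frac{15435}{1032} - F{\left(N{\left(-2,s \right)} \right)} = - \frac{15435}{1032} - \left(2 - \frac{9}{-2}\right) = \left(-15435\right) \frac{1}{1032} - \left(2 - - \frac{9}{2}\right) = - \frac{5145}{344} - \left(2 + \frac{9}{2}\right) = - \frac{5145}{344} - \frac{13}{2} = - \frac{7381}{344}$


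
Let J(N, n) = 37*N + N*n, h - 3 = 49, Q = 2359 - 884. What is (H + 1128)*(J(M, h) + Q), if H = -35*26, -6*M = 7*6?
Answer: 185736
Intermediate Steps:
M = -7 (M = -7*6/6 = -⅙*42 = -7)
Q = 1475
h = 52 (h = 3 + 49 = 52)
H = -910
(H + 1128)*(J(M, h) + Q) = (-910 + 1128)*(-7*(37 + 52) + 1475) = 218*(-7*89 + 1475) = 218*(-623 + 1475) = 218*852 = 185736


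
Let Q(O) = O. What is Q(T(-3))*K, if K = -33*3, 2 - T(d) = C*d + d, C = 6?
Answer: -2277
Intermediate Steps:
T(d) = 2 - 7*d (T(d) = 2 - (6*d + d) = 2 - 7*d)
K = -99
Q(T(-3))*K = (2 - 7*(-3))*(-99) = (2 + 21)*(-99) = 23*(-99) = -2277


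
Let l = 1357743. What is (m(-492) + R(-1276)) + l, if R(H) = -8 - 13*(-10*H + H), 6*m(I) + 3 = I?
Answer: 2416721/2 ≈ 1.2084e+6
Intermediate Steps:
m(I) = -1/2 + I/6
R(H) = -8 + 117*H (R(H) = -8 - (-117)*H = -8 + 117*H)
(m(-492) + R(-1276)) + l = ((-1/2 + (1/6)*(-492)) + (-8 + 117*(-1276))) + 1357743 = ((-1/2 - 82) + (-8 - 149292)) + 1357743 = (-165/2 - 149300) + 1357743 = -298765/2 + 1357743 = 2416721/2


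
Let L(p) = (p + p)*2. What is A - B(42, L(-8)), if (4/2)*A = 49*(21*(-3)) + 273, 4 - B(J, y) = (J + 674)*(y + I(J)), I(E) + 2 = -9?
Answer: -32199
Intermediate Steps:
I(E) = -11 (I(E) = -2 - 9 = -11)
L(p) = 4*p (L(p) = (2*p)*2 = 4*p)
B(J, y) = 4 - (-11 + y)*(674 + J) (B(J, y) = 4 - (J + 674)*(y - 11) = 4 - (674 + J)*(-11 + y) = 4 - (-11 + y)*(674 + J))
A = -1407 (A = (49*(21*(-3)) + 273)/2 = (49*(-63) + 273)/2 = (-3087 + 273)/2 = (½)*(-2814) = -1407)
A - B(42, L(-8)) = -1407 - (7418 - 2696*(-8) + 11*42 - 1*42*4*(-8)) = -1407 - (7418 - 674*(-32) + 462 - 1*42*(-32)) = -1407 - (7418 + 21568 + 462 + 1344) = -1407 - 1*30792 = -1407 - 30792 = -32199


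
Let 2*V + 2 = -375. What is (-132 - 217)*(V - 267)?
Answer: 317939/2 ≈ 1.5897e+5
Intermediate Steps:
V = -377/2 (V = -1 + (½)*(-375) = -1 - 375/2 = -377/2 ≈ -188.50)
(-132 - 217)*(V - 267) = (-132 - 217)*(-377/2 - 267) = -349*(-911/2) = 317939/2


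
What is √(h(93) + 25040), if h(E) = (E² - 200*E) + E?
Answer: √15182 ≈ 123.22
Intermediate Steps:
h(E) = E² - 199*E
√(h(93) + 25040) = √(93*(-199 + 93) + 25040) = √(93*(-106) + 25040) = √(-9858 + 25040) = √15182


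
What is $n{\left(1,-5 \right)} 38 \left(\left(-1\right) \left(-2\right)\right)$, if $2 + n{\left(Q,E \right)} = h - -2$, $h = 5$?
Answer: $380$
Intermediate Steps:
$n{\left(Q,E \right)} = 5$ ($n{\left(Q,E \right)} = -2 + \left(5 - -2\right) = -2 + \left(5 + 2\right) = -2 + 7 = 5$)
$n{\left(1,-5 \right)} 38 \left(\left(-1\right) \left(-2\right)\right) = 5 \cdot 38 \left(\left(-1\right) \left(-2\right)\right) = 190 \cdot 2 = 380$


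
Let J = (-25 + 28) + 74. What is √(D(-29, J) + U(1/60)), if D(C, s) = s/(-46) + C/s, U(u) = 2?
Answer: I*√634018/3542 ≈ 0.2248*I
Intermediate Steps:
J = 77 (J = 3 + 74 = 77)
D(C, s) = -s/46 + C/s (D(C, s) = s*(-1/46) + C/s = -s/46 + C/s)
√(D(-29, J) + U(1/60)) = √((-1/46*77 - 29/77) + 2) = √((-77/46 - 29*1/77) + 2) = √((-77/46 - 29/77) + 2) = √(-7263/3542 + 2) = √(-179/3542) = I*√634018/3542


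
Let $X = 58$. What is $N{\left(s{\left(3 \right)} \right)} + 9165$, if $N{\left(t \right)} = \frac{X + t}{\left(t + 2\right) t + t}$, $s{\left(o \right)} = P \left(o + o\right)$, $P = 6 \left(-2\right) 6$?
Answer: $\frac{77205943}{8424} \approx 9165.0$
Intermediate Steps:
$P = -72$ ($P = \left(-12\right) 6 = -72$)
$s{\left(o \right)} = - 144 o$ ($s{\left(o \right)} = - 72 \left(o + o\right) = - 72 \cdot 2 o = - 144 o$)
$N{\left(t \right)} = \frac{58 + t}{t + t \left(2 + t\right)}$ ($N{\left(t \right)} = \frac{58 + t}{\left(t + 2\right) t + t} = \frac{58 + t}{\left(2 + t\right) t + t} = \frac{58 + t}{t \left(2 + t\right) + t} = \frac{58 + t}{t + t \left(2 + t\right)}$)
$N{\left(s{\left(3 \right)} \right)} + 9165 = \frac{58 - 432}{\left(-144\right) 3 \left(3 - 432\right)} + 9165 = \frac{58 - 432}{\left(-432\right) \left(3 - 432\right)} + 9165 = \left(- \frac{1}{432}\right) \frac{1}{-429} \left(-374\right) + 9165 = \left(- \frac{1}{432}\right) \left(- \frac{1}{429}\right) \left(-374\right) + 9165 = - \frac{17}{8424} + 9165 = \frac{77205943}{8424}$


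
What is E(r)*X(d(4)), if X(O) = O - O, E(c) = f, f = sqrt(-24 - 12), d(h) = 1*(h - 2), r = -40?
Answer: 0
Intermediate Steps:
d(h) = -2 + h (d(h) = 1*(-2 + h) = -2 + h)
f = 6*I (f = sqrt(-36) = 6*I ≈ 6.0*I)
E(c) = 6*I
X(O) = 0
E(r)*X(d(4)) = (6*I)*0 = 0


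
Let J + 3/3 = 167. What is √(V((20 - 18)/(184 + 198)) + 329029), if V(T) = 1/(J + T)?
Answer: √36753777450962/10569 ≈ 573.61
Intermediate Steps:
J = 166 (J = -1 + 167 = 166)
V(T) = 1/(166 + T)
√(V((20 - 18)/(184 + 198)) + 329029) = √(1/(166 + (20 - 18)/(184 + 198)) + 329029) = √(1/(166 + 2/382) + 329029) = √(1/(166 + 2*(1/382)) + 329029) = √(1/(166 + 1/191) + 329029) = √(1/(31707/191) + 329029) = √(191/31707 + 329029) = √(10432522694/31707) = √36753777450962/10569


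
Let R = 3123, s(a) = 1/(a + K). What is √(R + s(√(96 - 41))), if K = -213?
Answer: √(665198 - 3123*√55)/√(213 - √55) ≈ 55.884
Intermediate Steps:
s(a) = 1/(-213 + a) (s(a) = 1/(a - 213) = 1/(-213 + a))
√(R + s(√(96 - 41))) = √(3123 + 1/(-213 + √(96 - 41))) = √(3123 + 1/(-213 + √55))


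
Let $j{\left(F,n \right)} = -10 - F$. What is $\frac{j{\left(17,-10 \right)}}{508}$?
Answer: $- \frac{27}{508} \approx -0.05315$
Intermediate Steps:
$\frac{j{\left(17,-10 \right)}}{508} = \frac{-10 - 17}{508} = \left(-10 - 17\right) \frac{1}{508} = \left(-27\right) \frac{1}{508} = - \frac{27}{508}$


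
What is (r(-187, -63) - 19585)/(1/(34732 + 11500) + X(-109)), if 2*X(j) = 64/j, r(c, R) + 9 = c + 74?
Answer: 33103082872/493105 ≈ 67132.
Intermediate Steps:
r(c, R) = 65 + c (r(c, R) = -9 + (c + 74) = -9 + (74 + c) = 65 + c)
X(j) = 32/j (X(j) = (64/j)/2 = 32/j)
(r(-187, -63) - 19585)/(1/(34732 + 11500) + X(-109)) = ((65 - 187) - 19585)/(1/(34732 + 11500) + 32/(-109)) = (-122 - 19585)/(1/46232 + 32*(-1/109)) = -19707/(1/46232 - 32/109) = -19707/(-1479315/5039288) = -19707*(-5039288/1479315) = 33103082872/493105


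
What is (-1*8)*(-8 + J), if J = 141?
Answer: -1064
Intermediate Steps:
(-1*8)*(-8 + J) = (-1*8)*(-8 + 141) = -8*133 = -1064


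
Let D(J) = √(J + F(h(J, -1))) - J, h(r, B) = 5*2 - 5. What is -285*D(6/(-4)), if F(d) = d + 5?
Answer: -855/2 - 285*√34/2 ≈ -1258.4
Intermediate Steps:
h(r, B) = 5 (h(r, B) = 10 - 5 = 5)
F(d) = 5 + d
D(J) = √(10 + J) - J (D(J) = √(J + (5 + 5)) - J = √(J + 10) - J = √(10 + J) - J)
-285*D(6/(-4)) = -285*(√(10 + 6/(-4)) - 6/(-4)) = -285*(√(10 + 6*(-¼)) - 6*(-1)/4) = -285*(√(10 - 3/2) - 1*(-3/2)) = -285*(√(17/2) + 3/2) = -285*(√34/2 + 3/2) = -285*(3/2 + √34/2) = -855/2 - 285*√34/2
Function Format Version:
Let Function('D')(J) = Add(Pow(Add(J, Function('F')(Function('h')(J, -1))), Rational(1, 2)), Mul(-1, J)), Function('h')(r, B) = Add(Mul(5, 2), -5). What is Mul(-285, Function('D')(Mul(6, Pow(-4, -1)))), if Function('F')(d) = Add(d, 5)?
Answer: Add(Rational(-855, 2), Mul(Rational(-285, 2), Pow(34, Rational(1, 2)))) ≈ -1258.4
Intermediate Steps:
Function('h')(r, B) = 5 (Function('h')(r, B) = Add(10, -5) = 5)
Function('F')(d) = Add(5, d)
Function('D')(J) = Add(Pow(Add(10, J), Rational(1, 2)), Mul(-1, J)) (Function('D')(J) = Add(Pow(Add(J, Add(5, 5)), Rational(1, 2)), Mul(-1, J)) = Add(Pow(Add(J, 10), Rational(1, 2)), Mul(-1, J)) = Add(Pow(Add(10, J), Rational(1, 2)), Mul(-1, J)))
Mul(-285, Function('D')(Mul(6, Pow(-4, -1)))) = Mul(-285, Add(Pow(Add(10, Mul(6, Pow(-4, -1))), Rational(1, 2)), Mul(-1, Mul(6, Pow(-4, -1))))) = Mul(-285, Add(Pow(Add(10, Mul(6, Rational(-1, 4))), Rational(1, 2)), Mul(-1, Mul(6, Rational(-1, 4))))) = Mul(-285, Add(Pow(Add(10, Rational(-3, 2)), Rational(1, 2)), Mul(-1, Rational(-3, 2)))) = Mul(-285, Add(Pow(Rational(17, 2), Rational(1, 2)), Rational(3, 2))) = Mul(-285, Add(Mul(Rational(1, 2), Pow(34, Rational(1, 2))), Rational(3, 2))) = Mul(-285, Add(Rational(3, 2), Mul(Rational(1, 2), Pow(34, Rational(1, 2))))) = Add(Rational(-855, 2), Mul(Rational(-285, 2), Pow(34, Rational(1, 2))))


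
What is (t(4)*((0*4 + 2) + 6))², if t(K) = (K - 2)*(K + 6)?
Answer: 25600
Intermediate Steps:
t(K) = (-2 + K)*(6 + K)
(t(4)*((0*4 + 2) + 6))² = ((-12 + 4² + 4*4)*((0*4 + 2) + 6))² = ((-12 + 16 + 16)*((0 + 2) + 6))² = (20*(2 + 6))² = (20*8)² = 160² = 25600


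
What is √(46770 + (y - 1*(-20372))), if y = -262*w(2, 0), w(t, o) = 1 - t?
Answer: 2*√16851 ≈ 259.62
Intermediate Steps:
y = 262 (y = -262*(1 - 1*2) = -262*(1 - 2) = -262*(-1) = 262)
√(46770 + (y - 1*(-20372))) = √(46770 + (262 - 1*(-20372))) = √(46770 + (262 + 20372)) = √(46770 + 20634) = √67404 = 2*√16851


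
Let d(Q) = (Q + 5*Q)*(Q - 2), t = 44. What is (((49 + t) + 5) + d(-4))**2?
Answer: 58564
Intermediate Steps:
d(Q) = 6*Q*(-2 + Q) (d(Q) = (6*Q)*(-2 + Q) = 6*Q*(-2 + Q))
(((49 + t) + 5) + d(-4))**2 = (((49 + 44) + 5) + 6*(-4)*(-2 - 4))**2 = ((93 + 5) + 6*(-4)*(-6))**2 = (98 + 144)**2 = 242**2 = 58564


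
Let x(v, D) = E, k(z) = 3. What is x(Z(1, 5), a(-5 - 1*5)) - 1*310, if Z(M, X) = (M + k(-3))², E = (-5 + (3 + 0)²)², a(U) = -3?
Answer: -294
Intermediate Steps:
E = 16 (E = (-5 + 3²)² = (-5 + 9)² = 4² = 16)
Z(M, X) = (3 + M)² (Z(M, X) = (M + 3)² = (3 + M)²)
x(v, D) = 16
x(Z(1, 5), a(-5 - 1*5)) - 1*310 = 16 - 1*310 = 16 - 310 = -294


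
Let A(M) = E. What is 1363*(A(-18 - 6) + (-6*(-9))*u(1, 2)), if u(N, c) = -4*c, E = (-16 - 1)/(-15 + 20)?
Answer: -2967251/5 ≈ -5.9345e+5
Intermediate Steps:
E = -17/5 ≈ -3.4000
A(M) = -17/5
1363*(A(-18 - 6) + (-6*(-9))*u(1, 2)) = 1363*(-17/5 + (-6*(-9))*(-4*2)) = 1363*(-17/5 + 54*(-8)) = 1363*(-17/5 - 432) = 1363*(-2177/5) = -2967251/5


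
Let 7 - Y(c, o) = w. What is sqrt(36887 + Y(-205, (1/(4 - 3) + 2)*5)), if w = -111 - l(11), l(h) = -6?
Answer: 3*sqrt(4111) ≈ 192.35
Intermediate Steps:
w = -105 (w = -111 - 1*(-6) = -111 + 6 = -105)
Y(c, o) = 112 (Y(c, o) = 7 - 1*(-105) = 7 + 105 = 112)
sqrt(36887 + Y(-205, (1/(4 - 3) + 2)*5)) = sqrt(36887 + 112) = sqrt(36999) = 3*sqrt(4111)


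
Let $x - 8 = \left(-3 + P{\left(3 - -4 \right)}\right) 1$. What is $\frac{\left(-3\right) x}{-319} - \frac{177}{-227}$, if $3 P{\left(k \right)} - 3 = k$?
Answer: $\frac{62138}{72413} \approx 0.85811$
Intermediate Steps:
$P{\left(k \right)} = 1 + \frac{k}{3}$
$x = \frac{25}{3}$ ($x = 8 + \left(-3 + \left(1 + \frac{3 - -4}{3}\right)\right) 1 = 8 + \left(-3 + \left(1 + \frac{3 + 4}{3}\right)\right) 1 = 8 + \left(-3 + \left(1 + \frac{1}{3} \cdot 7\right)\right) 1 = 8 + \left(-3 + \left(1 + \frac{7}{3}\right)\right) 1 = 8 + \left(-3 + \frac{10}{3}\right) 1 = 8 + \frac{1}{3} \cdot 1 = 8 + \frac{1}{3} = \frac{25}{3} \approx 8.3333$)
$\frac{\left(-3\right) x}{-319} - \frac{177}{-227} = \frac{\left(-3\right) \frac{25}{3}}{-319} - \frac{177}{-227} = \left(-25\right) \left(- \frac{1}{319}\right) - - \frac{177}{227} = \frac{25}{319} + \frac{177}{227} = \frac{62138}{72413}$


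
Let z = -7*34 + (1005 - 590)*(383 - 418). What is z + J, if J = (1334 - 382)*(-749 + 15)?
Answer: -713531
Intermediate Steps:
z = -14763 (z = -238 + 415*(-35) = -238 - 14525 = -14763)
J = -698768 (J = 952*(-734) = -698768)
z + J = -14763 - 698768 = -713531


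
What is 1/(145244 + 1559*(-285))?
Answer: -1/299071 ≈ -3.3437e-6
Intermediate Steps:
1/(145244 + 1559*(-285)) = 1/(145244 - 444315) = 1/(-299071) = -1/299071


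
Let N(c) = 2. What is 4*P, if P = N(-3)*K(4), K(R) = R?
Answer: 32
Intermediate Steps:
P = 8 (P = 2*4 = 8)
4*P = 4*8 = 32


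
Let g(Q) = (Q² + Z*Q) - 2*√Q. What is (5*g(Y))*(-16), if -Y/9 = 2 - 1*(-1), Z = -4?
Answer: -66960 + 480*I*√3 ≈ -66960.0 + 831.38*I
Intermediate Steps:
Y = -27 (Y = -9*(2 - 1*(-1)) = -9*(2 + 1) = -9*3 = -27)
g(Q) = Q² - 4*Q - 2*√Q (g(Q) = (Q² - 4*Q) - 2*√Q = Q² - 4*Q - 2*√Q)
(5*g(Y))*(-16) = (5*((-27)² - 4*(-27) - 6*I*√3))*(-16) = (5*(729 + 108 - 6*I*√3))*(-16) = (5*(837 - 6*I*√3))*(-16) = (4185 - 30*I*√3)*(-16) = -66960 + 480*I*√3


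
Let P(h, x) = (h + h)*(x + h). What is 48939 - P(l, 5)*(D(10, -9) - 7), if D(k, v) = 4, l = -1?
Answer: 48915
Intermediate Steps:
P(h, x) = 2*h*(h + x) (P(h, x) = (2*h)*(h + x) = 2*h*(h + x))
48939 - P(l, 5)*(D(10, -9) - 7) = 48939 - 2*(-1)*(-1 + 5)*(4 - 7) = 48939 - 2*(-1)*4*(-3) = 48939 - (-8)*(-3) = 48939 - 1*24 = 48939 - 24 = 48915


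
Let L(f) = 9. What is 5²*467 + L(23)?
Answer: 11684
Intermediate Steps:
5²*467 + L(23) = 5²*467 + 9 = 25*467 + 9 = 11675 + 9 = 11684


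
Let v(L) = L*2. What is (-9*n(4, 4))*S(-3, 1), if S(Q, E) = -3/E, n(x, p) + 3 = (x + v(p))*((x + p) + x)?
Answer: 3807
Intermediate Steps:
v(L) = 2*L
n(x, p) = -3 + (p + 2*x)*(x + 2*p) (n(x, p) = -3 + (x + 2*p)*((x + p) + x) = -3 + (x + 2*p)*((p + x) + x) = -3 + (x + 2*p)*(p + 2*x) = -3 + (p + 2*x)*(x + 2*p))
(-9*n(4, 4))*S(-3, 1) = (-9*(-3 + 2*4**2 + 2*4**2 + 5*4*4))*(-3/1) = (-9*(-3 + 2*16 + 2*16 + 80))*(-3*1) = -9*(-3 + 32 + 32 + 80)*(-3) = -9*141*(-3) = -1269*(-3) = 3807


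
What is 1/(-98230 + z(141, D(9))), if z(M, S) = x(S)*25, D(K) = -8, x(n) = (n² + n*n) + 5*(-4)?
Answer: -1/95530 ≈ -1.0468e-5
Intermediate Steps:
x(n) = -20 + 2*n² (x(n) = (n² + n²) - 20 = 2*n² - 20 = -20 + 2*n²)
z(M, S) = -500 + 50*S² (z(M, S) = (-20 + 2*S²)*25 = -500 + 50*S²)
1/(-98230 + z(141, D(9))) = 1/(-98230 + (-500 + 50*(-8)²)) = 1/(-98230 + (-500 + 50*64)) = 1/(-98230 + (-500 + 3200)) = 1/(-98230 + 2700) = 1/(-95530) = -1/95530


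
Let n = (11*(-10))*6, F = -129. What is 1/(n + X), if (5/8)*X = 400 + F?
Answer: -5/1132 ≈ -0.0044170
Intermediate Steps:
X = 2168/5 (X = 8*(400 - 129)/5 = (8/5)*271 = 2168/5 ≈ 433.60)
n = -660 (n = -110*6 = -660)
1/(n + X) = 1/(-660 + 2168/5) = 1/(-1132/5) = -5/1132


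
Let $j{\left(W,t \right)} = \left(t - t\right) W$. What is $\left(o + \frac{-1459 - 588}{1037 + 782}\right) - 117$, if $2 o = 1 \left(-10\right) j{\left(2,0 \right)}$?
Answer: $- \frac{214870}{1819} \approx -118.13$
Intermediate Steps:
$j{\left(W,t \right)} = 0$ ($j{\left(W,t \right)} = 0 W = 0$)
$o = 0$ ($o = \frac{1 \left(-10\right) 0}{2} = \frac{\left(-10\right) 0}{2} = \frac{1}{2} \cdot 0 = 0$)
$\left(o + \frac{-1459 - 588}{1037 + 782}\right) - 117 = \left(0 + \frac{-1459 - 588}{1037 + 782}\right) - 117 = \left(0 - \frac{2047}{1819}\right) - 117 = - \frac{2047}{1819} - 117 = - \frac{214870}{1819}$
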